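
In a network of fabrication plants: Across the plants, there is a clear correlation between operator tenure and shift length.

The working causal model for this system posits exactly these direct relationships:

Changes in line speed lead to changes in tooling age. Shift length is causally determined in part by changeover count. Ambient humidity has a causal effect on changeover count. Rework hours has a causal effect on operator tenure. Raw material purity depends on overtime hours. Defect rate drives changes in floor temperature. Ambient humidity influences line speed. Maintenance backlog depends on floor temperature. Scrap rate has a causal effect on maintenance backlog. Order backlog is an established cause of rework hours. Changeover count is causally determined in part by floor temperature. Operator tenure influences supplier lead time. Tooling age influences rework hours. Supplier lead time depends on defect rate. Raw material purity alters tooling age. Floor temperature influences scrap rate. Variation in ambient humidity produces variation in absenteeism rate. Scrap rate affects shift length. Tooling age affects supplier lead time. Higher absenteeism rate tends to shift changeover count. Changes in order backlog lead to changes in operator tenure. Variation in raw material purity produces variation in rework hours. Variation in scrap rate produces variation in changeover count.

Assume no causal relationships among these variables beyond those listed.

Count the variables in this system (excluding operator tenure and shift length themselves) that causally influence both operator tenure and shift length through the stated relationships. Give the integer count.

The common causes are: ambient humidity (to operator tenure via ambient humidity → line speed → tooling age → rework hours → operator tenure; to shift length via ambient humidity → changeover count → shift length).
Every other variable lacks a causal path to at least one of operator tenure and shift length.

1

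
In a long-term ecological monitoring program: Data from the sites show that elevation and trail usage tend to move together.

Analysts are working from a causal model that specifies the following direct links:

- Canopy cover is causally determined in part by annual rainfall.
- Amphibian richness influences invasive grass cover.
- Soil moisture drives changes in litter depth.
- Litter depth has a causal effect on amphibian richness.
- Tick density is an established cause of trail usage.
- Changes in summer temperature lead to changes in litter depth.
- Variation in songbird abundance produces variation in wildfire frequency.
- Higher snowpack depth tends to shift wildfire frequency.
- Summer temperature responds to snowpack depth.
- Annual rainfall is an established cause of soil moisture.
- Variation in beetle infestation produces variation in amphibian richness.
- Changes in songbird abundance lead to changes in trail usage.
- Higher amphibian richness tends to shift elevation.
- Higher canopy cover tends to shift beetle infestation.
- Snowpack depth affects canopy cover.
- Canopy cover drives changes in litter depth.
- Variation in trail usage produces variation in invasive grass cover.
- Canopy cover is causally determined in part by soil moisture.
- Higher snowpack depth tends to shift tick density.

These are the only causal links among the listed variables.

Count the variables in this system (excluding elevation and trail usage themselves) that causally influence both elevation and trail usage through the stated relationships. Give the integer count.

1

The common causes are: snowpack depth (to elevation via snowpack depth → summer temperature → litter depth → amphibian richness → elevation; to trail usage via snowpack depth → tick density → trail usage).
Every other variable lacks a causal path to at least one of elevation and trail usage.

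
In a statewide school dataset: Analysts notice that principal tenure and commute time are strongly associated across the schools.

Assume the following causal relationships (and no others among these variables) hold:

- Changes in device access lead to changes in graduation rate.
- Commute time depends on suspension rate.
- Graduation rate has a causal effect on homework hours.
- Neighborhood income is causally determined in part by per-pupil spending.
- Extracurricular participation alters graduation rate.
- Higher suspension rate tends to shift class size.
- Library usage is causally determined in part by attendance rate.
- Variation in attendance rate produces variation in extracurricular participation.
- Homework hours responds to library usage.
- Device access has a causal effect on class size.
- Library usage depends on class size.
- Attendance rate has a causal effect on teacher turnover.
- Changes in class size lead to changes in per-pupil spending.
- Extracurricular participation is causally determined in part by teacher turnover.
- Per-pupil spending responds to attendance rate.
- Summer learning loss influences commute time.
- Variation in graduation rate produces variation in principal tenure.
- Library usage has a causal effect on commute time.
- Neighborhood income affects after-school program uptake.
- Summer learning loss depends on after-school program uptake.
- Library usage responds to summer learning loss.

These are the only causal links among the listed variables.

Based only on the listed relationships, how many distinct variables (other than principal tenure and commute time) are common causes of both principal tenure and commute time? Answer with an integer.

2

The common causes are: attendance rate (to principal tenure via attendance rate → extracurricular participation → graduation rate → principal tenure; to commute time via attendance rate → library usage → commute time); device access (to principal tenure via device access → graduation rate → principal tenure; to commute time via device access → class size → library usage → commute time).
Every other variable lacks a causal path to at least one of principal tenure and commute time.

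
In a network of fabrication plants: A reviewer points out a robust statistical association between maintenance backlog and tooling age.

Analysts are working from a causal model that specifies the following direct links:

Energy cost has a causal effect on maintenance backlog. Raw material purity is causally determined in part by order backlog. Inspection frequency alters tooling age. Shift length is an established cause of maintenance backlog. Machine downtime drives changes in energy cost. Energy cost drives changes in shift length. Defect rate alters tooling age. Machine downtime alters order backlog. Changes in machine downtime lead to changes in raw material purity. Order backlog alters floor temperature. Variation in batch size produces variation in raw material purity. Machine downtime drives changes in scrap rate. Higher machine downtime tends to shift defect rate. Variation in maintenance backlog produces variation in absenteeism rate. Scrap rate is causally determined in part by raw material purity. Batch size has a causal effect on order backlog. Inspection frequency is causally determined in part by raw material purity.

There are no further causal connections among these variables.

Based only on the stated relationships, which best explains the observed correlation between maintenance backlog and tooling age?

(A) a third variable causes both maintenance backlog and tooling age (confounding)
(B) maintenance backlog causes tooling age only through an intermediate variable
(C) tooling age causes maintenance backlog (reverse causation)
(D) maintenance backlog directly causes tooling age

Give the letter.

A

Machine downtime causes maintenance backlog (machine downtime → energy cost → maintenance backlog) and tooling age (machine downtime → defect rate → tooling age) — a common cause creating the correlation.
There is no stated path from maintenance backlog to tooling age or from tooling age to maintenance backlog, so neither direct nor reverse causation applies.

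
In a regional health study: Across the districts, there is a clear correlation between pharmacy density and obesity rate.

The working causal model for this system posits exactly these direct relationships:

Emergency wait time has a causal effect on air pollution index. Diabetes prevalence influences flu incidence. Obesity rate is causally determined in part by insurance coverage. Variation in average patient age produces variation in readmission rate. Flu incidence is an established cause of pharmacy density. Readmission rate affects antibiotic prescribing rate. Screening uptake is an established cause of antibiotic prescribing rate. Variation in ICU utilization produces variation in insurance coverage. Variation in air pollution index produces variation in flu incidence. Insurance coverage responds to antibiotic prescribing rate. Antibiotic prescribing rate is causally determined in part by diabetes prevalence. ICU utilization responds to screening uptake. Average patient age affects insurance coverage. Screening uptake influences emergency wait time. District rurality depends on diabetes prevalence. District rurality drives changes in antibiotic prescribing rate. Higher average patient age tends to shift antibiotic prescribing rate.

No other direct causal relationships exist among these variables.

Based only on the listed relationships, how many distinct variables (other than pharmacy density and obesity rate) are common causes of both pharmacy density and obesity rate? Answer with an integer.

The common causes are: diabetes prevalence (to pharmacy density via diabetes prevalence → flu incidence → pharmacy density; to obesity rate via diabetes prevalence → antibiotic prescribing rate → insurance coverage → obesity rate); screening uptake (to pharmacy density via screening uptake → emergency wait time → air pollution index → flu incidence → pharmacy density; to obesity rate via screening uptake → ICU utilization → insurance coverage → obesity rate).
Every other variable lacks a causal path to at least one of pharmacy density and obesity rate.

2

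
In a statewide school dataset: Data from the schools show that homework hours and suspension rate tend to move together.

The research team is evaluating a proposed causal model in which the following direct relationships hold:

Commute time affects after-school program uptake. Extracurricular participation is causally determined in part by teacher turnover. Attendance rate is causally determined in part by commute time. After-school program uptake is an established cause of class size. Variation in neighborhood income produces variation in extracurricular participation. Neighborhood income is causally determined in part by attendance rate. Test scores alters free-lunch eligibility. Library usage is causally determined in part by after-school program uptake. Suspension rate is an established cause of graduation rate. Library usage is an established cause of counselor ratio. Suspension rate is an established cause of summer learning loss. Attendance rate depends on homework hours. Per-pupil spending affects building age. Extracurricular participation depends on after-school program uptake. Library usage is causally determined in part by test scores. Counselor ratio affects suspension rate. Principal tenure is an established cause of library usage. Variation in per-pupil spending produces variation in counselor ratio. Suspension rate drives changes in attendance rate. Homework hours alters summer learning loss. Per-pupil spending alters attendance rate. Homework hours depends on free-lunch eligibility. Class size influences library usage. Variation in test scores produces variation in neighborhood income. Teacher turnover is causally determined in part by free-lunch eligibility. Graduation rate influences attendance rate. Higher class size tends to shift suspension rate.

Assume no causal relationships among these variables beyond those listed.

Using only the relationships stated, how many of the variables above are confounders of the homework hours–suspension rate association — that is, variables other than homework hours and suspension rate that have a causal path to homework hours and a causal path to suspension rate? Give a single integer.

The common causes are: test scores (to homework hours via test scores → free-lunch eligibility → homework hours; to suspension rate via test scores → library usage → counselor ratio → suspension rate).
Every other variable lacks a causal path to at least one of homework hours and suspension rate.

1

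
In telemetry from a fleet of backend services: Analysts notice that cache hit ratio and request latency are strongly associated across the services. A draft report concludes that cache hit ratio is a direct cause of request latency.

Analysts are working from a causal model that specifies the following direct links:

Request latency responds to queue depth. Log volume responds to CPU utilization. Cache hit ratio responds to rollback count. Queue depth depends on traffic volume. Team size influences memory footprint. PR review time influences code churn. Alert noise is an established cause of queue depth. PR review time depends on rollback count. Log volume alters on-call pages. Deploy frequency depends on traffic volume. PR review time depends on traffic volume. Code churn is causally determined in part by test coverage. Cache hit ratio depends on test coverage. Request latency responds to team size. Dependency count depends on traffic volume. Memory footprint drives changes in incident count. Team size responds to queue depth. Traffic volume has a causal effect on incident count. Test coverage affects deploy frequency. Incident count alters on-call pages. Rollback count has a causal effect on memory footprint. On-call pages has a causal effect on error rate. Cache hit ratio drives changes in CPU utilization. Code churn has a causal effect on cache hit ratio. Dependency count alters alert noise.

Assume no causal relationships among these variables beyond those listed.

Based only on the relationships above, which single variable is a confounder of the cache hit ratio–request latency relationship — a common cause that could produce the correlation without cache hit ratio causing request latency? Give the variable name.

traffic volume

Traffic volume has a causal path to cache hit ratio (traffic volume → PR review time → code churn → cache hit ratio) and a separate causal path to request latency (traffic volume → queue depth → request latency), so it is a common cause of both.
No stated relationship gives cache hit ratio a causal route to request latency, so the correlation is explained by the shared upstream cause rather than a direct effect.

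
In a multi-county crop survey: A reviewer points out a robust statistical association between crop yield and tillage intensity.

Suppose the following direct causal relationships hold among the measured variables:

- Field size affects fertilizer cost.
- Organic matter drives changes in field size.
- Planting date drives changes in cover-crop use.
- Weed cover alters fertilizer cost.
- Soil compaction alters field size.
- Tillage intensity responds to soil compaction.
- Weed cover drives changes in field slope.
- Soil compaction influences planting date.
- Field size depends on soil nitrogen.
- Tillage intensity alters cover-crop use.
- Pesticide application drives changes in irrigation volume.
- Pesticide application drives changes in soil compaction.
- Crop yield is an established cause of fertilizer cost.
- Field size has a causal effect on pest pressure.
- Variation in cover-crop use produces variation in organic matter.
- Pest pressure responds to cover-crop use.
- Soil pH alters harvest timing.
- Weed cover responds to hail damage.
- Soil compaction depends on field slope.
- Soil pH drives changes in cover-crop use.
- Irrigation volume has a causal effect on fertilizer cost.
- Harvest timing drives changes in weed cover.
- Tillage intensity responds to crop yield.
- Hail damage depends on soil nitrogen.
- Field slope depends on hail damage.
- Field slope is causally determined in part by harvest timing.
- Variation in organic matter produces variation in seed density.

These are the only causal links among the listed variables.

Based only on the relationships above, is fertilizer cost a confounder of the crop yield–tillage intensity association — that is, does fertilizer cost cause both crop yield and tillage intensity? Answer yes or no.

Fertilizer cost has no stated causal path to either crop yield or tillage intensity. A confounder must cause both variables, so fertilizer cost does not qualify.

no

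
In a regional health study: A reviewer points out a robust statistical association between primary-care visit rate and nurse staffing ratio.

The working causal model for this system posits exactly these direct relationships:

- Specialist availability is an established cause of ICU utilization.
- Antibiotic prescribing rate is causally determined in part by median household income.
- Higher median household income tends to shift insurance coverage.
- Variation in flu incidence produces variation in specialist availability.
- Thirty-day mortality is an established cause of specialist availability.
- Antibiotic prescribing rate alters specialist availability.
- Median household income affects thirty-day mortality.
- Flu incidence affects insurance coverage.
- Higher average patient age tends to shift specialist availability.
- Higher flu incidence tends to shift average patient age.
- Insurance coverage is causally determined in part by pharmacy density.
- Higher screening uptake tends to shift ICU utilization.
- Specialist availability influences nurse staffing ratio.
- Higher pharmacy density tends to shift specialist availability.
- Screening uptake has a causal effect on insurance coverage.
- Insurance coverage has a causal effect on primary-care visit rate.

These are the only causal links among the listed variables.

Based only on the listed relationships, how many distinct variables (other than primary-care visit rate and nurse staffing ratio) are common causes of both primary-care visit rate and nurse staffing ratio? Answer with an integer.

3

The common causes are: flu incidence (to primary-care visit rate via flu incidence → insurance coverage → primary-care visit rate; to nurse staffing ratio via flu incidence → specialist availability → nurse staffing ratio); median household income (to primary-care visit rate via median household income → insurance coverage → primary-care visit rate; to nurse staffing ratio via median household income → thirty-day mortality → specialist availability → nurse staffing ratio); pharmacy density (to primary-care visit rate via pharmacy density → insurance coverage → primary-care visit rate; to nurse staffing ratio via pharmacy density → specialist availability → nurse staffing ratio).
Every other variable lacks a causal path to at least one of primary-care visit rate and nurse staffing ratio.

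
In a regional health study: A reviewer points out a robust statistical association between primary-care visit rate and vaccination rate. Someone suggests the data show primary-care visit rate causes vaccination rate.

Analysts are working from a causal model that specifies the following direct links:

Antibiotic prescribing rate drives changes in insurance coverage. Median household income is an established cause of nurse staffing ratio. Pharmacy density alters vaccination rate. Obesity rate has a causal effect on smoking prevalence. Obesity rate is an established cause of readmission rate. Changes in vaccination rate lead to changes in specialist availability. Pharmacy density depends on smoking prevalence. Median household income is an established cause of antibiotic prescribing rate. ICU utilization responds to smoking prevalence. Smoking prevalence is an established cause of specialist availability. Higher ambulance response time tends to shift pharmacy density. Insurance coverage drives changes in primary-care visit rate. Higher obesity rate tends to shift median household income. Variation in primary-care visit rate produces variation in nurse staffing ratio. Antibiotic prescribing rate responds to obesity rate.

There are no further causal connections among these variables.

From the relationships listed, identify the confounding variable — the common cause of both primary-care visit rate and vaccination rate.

obesity rate

Obesity rate has a causal path to primary-care visit rate (obesity rate → antibiotic prescribing rate → insurance coverage → primary-care visit rate) and a separate causal path to vaccination rate (obesity rate → smoking prevalence → pharmacy density → vaccination rate), so it is a common cause of both.
No stated relationship gives primary-care visit rate a causal route to vaccination rate, so the correlation is explained by the shared upstream cause rather than a direct effect.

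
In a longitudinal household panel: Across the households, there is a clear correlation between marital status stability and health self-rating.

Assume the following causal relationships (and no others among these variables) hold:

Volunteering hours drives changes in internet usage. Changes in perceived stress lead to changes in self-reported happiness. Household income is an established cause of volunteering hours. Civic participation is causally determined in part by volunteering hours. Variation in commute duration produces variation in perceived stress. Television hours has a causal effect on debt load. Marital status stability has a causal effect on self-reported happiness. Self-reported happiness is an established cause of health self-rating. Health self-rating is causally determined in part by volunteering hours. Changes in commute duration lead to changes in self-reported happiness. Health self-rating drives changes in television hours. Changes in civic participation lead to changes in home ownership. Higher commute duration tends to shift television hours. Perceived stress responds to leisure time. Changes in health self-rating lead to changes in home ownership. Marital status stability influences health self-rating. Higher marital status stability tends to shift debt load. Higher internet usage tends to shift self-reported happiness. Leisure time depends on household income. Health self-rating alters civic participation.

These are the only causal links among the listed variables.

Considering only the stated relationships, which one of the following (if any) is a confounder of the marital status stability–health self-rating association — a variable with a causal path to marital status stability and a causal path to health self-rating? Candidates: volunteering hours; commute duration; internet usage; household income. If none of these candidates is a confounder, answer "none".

none

None of the listed candidates has causal paths to both marital status stability and health self-rating in the stated relationships, so none is a common cause.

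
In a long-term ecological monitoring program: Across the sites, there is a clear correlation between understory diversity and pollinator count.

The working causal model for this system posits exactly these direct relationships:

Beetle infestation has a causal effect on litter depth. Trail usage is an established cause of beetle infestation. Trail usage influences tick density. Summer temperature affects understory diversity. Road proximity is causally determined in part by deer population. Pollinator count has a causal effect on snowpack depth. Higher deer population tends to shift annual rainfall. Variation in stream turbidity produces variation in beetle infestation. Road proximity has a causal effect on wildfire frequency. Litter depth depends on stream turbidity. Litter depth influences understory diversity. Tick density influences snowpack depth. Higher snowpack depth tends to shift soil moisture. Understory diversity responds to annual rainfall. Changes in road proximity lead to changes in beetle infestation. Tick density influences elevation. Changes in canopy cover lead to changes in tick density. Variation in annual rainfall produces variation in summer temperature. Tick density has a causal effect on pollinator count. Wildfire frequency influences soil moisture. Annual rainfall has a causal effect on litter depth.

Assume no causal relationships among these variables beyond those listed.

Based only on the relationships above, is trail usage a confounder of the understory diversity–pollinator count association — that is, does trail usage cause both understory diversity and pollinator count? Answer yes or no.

Trail usage has a causal path to understory diversity (trail usage → beetle infestation → litter depth → understory diversity) and to pollinator count (trail usage → tick density → pollinator count), so it is a common cause of both — a confounder.

yes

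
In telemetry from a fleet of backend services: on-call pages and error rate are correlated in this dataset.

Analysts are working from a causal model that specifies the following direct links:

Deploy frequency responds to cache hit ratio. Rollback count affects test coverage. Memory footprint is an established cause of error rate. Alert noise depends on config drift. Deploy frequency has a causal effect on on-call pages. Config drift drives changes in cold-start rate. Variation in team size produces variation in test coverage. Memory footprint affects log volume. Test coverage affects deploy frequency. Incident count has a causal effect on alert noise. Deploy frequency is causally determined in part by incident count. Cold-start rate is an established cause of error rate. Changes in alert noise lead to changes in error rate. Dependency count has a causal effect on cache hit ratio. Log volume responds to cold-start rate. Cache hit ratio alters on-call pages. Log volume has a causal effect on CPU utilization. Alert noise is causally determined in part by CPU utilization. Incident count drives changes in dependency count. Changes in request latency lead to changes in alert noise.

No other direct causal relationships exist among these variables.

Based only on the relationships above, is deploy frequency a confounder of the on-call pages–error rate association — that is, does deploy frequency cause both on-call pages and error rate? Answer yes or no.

no

Deploy frequency has no stated causal path to error rate. A confounder must cause both variables, so deploy frequency does not qualify.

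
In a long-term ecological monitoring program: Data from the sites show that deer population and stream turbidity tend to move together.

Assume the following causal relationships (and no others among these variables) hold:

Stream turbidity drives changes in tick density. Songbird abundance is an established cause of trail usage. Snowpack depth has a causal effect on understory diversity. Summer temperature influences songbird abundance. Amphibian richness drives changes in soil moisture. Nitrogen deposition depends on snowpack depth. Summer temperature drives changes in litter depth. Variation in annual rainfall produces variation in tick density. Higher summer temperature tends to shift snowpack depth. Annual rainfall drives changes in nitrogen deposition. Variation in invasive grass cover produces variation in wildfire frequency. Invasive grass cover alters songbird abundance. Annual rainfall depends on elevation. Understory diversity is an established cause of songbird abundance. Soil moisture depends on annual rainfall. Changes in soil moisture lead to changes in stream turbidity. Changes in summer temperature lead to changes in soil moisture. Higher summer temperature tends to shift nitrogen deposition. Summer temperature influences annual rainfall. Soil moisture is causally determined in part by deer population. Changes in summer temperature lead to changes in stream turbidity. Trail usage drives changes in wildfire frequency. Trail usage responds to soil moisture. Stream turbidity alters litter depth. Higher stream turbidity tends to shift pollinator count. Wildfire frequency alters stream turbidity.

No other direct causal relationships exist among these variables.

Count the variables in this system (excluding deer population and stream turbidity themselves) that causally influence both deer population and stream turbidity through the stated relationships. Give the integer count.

No listed variable has a causal path to both deer population and stream turbidity, so there are no common causes.

0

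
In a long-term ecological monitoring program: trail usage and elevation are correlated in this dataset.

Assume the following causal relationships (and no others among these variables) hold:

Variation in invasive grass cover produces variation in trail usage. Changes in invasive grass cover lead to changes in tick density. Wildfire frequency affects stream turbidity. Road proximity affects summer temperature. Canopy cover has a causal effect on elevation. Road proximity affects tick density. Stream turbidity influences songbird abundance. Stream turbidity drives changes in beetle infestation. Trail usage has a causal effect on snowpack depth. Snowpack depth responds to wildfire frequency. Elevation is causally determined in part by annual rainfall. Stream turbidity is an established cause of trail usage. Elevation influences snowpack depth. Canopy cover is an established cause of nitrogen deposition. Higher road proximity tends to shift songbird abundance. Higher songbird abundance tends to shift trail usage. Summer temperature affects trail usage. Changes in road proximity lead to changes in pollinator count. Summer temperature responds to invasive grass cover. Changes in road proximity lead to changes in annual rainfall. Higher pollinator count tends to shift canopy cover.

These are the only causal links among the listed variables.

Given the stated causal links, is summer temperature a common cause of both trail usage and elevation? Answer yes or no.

no

Summer temperature has no stated causal path to elevation. A confounder must cause both variables, so summer temperature does not qualify.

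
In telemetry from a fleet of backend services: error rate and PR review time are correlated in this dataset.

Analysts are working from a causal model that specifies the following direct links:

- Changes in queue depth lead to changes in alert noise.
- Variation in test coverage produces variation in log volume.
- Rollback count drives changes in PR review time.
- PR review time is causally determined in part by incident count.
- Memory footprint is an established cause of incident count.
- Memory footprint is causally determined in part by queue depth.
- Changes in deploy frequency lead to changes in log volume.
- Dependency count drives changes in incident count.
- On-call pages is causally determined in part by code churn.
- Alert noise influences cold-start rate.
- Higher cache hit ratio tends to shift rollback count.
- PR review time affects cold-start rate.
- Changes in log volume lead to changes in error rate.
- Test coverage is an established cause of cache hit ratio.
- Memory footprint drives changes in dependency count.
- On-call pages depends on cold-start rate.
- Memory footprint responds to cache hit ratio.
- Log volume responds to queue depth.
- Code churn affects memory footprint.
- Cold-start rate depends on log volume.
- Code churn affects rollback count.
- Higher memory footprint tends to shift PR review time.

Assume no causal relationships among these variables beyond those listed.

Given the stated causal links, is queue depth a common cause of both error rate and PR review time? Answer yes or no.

yes

Queue depth has a causal path to error rate (queue depth → log volume → error rate) and to PR review time (queue depth → memory footprint → PR review time), so it is a common cause of both — a confounder.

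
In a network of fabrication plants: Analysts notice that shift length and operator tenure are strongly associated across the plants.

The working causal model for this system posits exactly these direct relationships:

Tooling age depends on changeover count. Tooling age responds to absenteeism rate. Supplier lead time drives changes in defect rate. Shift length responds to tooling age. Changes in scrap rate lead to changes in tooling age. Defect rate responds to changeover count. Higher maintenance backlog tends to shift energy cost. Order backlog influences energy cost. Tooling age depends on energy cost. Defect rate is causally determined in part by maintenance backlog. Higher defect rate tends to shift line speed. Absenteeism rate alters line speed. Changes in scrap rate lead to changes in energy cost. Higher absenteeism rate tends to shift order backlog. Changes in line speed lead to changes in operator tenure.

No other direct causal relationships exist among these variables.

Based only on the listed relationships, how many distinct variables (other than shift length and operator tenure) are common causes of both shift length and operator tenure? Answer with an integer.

3

The common causes are: absenteeism rate (to shift length via absenteeism rate → tooling age → shift length; to operator tenure via absenteeism rate → line speed → operator tenure); changeover count (to shift length via changeover count → tooling age → shift length; to operator tenure via changeover count → defect rate → line speed → operator tenure); maintenance backlog (to shift length via maintenance backlog → energy cost → tooling age → shift length; to operator tenure via maintenance backlog → defect rate → line speed → operator tenure).
Every other variable lacks a causal path to at least one of shift length and operator tenure.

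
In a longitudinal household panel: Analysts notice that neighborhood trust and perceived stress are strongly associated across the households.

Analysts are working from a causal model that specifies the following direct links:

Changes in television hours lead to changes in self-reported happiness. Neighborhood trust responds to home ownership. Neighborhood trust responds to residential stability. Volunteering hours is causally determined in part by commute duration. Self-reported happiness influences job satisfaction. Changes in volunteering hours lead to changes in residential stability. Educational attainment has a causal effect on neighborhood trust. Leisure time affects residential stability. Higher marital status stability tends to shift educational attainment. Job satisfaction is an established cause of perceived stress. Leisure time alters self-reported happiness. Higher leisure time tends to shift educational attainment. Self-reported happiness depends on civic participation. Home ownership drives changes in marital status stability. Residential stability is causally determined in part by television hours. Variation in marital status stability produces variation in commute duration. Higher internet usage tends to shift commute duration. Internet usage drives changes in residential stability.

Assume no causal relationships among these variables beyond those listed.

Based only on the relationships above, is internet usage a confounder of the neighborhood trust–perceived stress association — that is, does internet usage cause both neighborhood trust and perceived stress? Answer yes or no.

no

Internet usage has no stated causal path to perceived stress. A confounder must cause both variables, so internet usage does not qualify.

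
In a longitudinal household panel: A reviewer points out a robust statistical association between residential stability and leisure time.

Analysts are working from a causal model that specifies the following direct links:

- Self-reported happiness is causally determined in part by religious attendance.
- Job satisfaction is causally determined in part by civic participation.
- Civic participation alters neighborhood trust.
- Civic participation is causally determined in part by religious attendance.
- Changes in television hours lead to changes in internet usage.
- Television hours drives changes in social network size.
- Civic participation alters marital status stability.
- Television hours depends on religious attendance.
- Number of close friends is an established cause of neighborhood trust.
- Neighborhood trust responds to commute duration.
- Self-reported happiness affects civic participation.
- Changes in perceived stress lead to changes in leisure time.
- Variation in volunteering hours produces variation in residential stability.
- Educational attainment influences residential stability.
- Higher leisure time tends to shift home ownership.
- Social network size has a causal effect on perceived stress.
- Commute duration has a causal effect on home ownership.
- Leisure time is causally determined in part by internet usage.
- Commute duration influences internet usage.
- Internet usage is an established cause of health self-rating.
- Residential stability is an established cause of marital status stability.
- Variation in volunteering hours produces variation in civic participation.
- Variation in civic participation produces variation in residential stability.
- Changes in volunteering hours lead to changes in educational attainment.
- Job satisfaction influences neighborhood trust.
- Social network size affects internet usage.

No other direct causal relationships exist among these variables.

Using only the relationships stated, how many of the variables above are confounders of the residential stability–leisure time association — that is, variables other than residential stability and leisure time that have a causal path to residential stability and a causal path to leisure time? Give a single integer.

The common causes are: religious attendance (to residential stability via religious attendance → civic participation → residential stability; to leisure time via religious attendance → television hours → internet usage → leisure time).
Every other variable lacks a causal path to at least one of residential stability and leisure time.

1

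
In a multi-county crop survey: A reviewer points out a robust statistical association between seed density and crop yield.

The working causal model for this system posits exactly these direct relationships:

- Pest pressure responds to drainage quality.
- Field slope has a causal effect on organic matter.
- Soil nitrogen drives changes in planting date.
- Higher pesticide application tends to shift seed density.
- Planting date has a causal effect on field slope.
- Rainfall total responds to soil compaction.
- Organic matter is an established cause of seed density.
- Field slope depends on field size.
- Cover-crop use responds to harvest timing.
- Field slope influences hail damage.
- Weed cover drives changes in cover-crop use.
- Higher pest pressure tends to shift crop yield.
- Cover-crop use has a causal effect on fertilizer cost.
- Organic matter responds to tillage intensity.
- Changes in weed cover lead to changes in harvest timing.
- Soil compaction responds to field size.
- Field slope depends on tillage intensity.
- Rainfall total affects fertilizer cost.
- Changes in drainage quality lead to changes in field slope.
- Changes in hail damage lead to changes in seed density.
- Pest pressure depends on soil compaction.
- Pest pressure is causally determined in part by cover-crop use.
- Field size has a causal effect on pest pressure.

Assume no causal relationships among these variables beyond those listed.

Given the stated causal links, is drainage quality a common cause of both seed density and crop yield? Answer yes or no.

Drainage quality has a causal path to seed density (drainage quality → field slope → organic matter → seed density) and to crop yield (drainage quality → pest pressure → crop yield), so it is a common cause of both — a confounder.

yes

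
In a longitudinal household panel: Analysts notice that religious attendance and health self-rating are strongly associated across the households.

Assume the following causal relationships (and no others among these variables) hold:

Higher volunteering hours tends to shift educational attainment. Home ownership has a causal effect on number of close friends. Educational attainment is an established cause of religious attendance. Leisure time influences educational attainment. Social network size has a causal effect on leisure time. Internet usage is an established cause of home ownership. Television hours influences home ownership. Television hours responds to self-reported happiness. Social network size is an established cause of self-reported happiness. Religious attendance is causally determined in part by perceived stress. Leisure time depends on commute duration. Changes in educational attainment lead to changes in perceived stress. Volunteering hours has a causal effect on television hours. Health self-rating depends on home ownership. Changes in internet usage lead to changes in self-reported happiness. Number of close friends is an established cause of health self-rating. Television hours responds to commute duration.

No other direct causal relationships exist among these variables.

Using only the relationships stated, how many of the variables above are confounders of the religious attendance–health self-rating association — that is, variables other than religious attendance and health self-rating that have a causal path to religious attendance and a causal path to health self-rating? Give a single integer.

3

The common causes are: commute duration (to religious attendance via commute duration → leisure time → educational attainment → religious attendance; to health self-rating via commute duration → television hours → home ownership → health self-rating); social network size (to religious attendance via social network size → leisure time → educational attainment → religious attendance; to health self-rating via social network size → self-reported happiness → television hours → home ownership → health self-rating); volunteering hours (to religious attendance via volunteering hours → educational attainment → religious attendance; to health self-rating via volunteering hours → television hours → home ownership → health self-rating).
Every other variable lacks a causal path to at least one of religious attendance and health self-rating.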